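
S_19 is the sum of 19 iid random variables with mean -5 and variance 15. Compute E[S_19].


E[S_n] = n*E[X_1] = 19*-5 = -95

-95


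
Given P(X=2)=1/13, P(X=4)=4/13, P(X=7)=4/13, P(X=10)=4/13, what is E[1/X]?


E[1/X] = sum(g(x)*P(x))
= 1/2*1/13 + 1/4*4/13 + 1/7*4/13 + 1/10*4/13
= 173/910

173/910


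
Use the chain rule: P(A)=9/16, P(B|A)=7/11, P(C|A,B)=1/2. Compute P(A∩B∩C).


P(A∩B∩C) = P(A) * P(B|A) * P(C|A∩B)
= 9/16 * 7/11 * 1/2
= 63/176 * 1/2 = 63/352

63/352


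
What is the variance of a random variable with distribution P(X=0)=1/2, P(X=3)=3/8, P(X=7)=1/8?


E[X] = 2, E[X^2] = 19/2
Var(X) = E[X^2] - (E[X])^2 = 19/2 - (2)^2 = 11/2

11/2


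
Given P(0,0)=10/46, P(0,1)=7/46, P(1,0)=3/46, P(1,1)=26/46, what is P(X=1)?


P(X=1) = P(1,0)+P(1,1) = 3/46 + 26/46 = 29/46

29/46


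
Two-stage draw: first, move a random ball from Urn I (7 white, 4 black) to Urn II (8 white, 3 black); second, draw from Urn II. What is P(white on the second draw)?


P(transfer white) = 7/11; P(transfer black) = 4/11
If white transferred: Urn II has 9 white of 12, so P(white|white moved) = 3/4
If black transferred: Urn II has 8 white of 12, so P(white|black moved) = 2/3
By total probability: P(white) = 7/11*3/4 + 4/11*2/3 = 95/132

95/132


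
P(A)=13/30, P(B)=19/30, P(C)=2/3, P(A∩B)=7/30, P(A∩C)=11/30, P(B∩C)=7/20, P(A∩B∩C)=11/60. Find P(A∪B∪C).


P(A∪B∪C) = P(A)+P(B)+P(C) - P(AB)-P(AC)-P(BC) + P(ABC)
= 13/30+19/30+2/3 - 7/30-11/30-7/20 + 11/60
= 29/30

29/30


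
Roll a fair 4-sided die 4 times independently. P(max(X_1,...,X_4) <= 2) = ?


P(max <= 2) = P(all X_i <= 2) = (P(X_1 <= 2))^4
= (2/4)^4 = (1/2)^4 = 1/16

1/16


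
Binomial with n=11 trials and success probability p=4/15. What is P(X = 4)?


P(X=4) = C(11,4) * p^4 * (1-p)^7
= 330 * 256/50625 * 19487171/170859375
= 109751747072/576650390625

109751747072/576650390625


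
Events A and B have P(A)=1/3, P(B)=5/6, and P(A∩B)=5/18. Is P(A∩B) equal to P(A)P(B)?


P(A)*P(B) = 1/3*5/6 = 5/18
P(A∩B) = 5/18, which equals P(A)P(B), so independent

Yes, A and B are independent


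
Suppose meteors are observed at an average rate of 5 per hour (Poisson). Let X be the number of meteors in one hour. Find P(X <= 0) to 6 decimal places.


P(X<=0) = e^(-5)*5^0/0!
≈ 0.0067379470
≈ 0.006738

0.006738


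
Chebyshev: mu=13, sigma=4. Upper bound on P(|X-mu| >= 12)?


k = 12/4 = 3
Chebyshev: P(|X-mu| >= k*sigma) <= 1/k^2 = 1/3^2 = 1/9

1/9


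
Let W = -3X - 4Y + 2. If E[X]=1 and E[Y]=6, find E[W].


E[-3X - 4Y + 2] = -3*E[X] - 4*E[Y] + 2
= (-3)*(1) + (-4)*(6) + (2)
= -3 - 24 + 2 = -25

-25


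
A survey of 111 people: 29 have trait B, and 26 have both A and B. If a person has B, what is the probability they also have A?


P(A|B) = P(A∩B)/P(B) = (26/111)/(29/111) = 26/29

26/29


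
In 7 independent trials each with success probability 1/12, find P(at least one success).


P(at least one) = 1 - P(none)
P(none) = (1 - 1/12)^7 = (11/12)^7 = 19487171/35831808
P(at least one) = 1 - 19487171/35831808 = 16344637/35831808

16344637/35831808


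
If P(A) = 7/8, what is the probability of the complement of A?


P(A') = 1 - P(A) = 1 - 7/8 = 1/8

1/8


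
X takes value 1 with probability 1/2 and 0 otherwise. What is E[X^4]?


For Bernoulli: X in {0,1}
E[X^4] = 0^4*(1-1/2) + 1^4*1/2 = 1/2

1/2


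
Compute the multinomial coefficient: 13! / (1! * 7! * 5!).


13! = 6227020800
Denominator: 1!=1 * 7!=5040 * 5!=120
Coefficient = 6227020800 / 604800 = 10296

10296


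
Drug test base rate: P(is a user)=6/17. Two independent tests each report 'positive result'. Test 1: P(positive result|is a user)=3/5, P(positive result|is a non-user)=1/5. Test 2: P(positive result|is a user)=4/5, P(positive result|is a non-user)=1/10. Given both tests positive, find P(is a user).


After test 1: P(+) = 3/5*6/17 + 1/5*11/17 = 29/85
P(B|+) = (18/85)/(29/85) = 18/29
After test 2 (use post1 as new prior): P(+) = 4/5*18/29 + 1/10*11/29 = 31/58
P(B|+,+) = (72/145)/(31/58) = 144/155

144/155


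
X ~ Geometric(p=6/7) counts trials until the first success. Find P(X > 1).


P(X > 1) = P(first 1 trials all fail) = (1-p)^1 = (1/7)^1 = 1/7

1/7


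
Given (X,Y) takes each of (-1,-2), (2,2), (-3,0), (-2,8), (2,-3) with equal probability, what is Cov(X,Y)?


E[X]=-2/5, E[Y]=1, E[XY]=-16/5
Cov(X,Y) = E[XY] - E[X]E[Y] = -16/5 + 2/5*1 = -14/5

-14/5


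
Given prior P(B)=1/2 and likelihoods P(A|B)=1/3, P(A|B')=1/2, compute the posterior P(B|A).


P(A) = P(A|B)P(B) + P(A|B')P(B') = 1/3*1/2 + 1/2*1/2 = 5/12
P(B|A) = P(A|B)P(B)/P(A) = (1/6)/(5/12) = 2/5

2/5


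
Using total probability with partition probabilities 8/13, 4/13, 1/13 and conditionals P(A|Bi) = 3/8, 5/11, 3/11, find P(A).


P(A) = P(A|B1)P(B1) + P(A|B2)P(B2) + P(A|B3)P(B3)
= 3/8*8/13 + 5/11*4/13 + 3/11*1/13
= 3/13 + 20/143 + 3/143 = 56/143

56/143


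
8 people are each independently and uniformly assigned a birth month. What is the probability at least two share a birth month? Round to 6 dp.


P(all different) = prod((12-i)/12 for i=0..7) = 0.046417
P(at least one match) = 1 - 0.046417 = 0.953583

0.953583


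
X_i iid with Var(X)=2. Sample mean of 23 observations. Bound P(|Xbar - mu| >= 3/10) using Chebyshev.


Var(Xbar) = Var(X)/n = 2/23
Chebyshev: P(|Xbar-mu| >= 3/10) <= Var(Xbar)/(3/10)^2 = (2/23)/(9/100) = 200/207

200/207


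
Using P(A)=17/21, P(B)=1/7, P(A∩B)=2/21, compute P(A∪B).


P(A∪B) = P(A) + P(B) - P(A∩B)
= 17/21 + 1/7 - 2/21 = 6/7

6/7


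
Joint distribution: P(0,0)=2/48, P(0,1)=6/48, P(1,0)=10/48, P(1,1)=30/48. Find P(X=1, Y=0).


Read from table: P(X=1, Y=0) = 10/48 = 5/24

5/24


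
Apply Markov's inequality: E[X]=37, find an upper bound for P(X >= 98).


Markov: P(X >= a) <= E[X]/a
P(X >= 98) <= 37/98

37/98


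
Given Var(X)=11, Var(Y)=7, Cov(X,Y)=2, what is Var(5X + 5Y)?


Var(5X + 5Y) = 5^2*Var(X) + 5^2*Var(Y) + 2*5*5*Cov(X,Y)
= 25*11 + 25*7 + 50*2
= 275 + 175 + 100 = 550

550


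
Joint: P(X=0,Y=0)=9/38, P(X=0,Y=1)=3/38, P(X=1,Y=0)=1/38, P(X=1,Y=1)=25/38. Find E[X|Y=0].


P(Y=0) = 10/38
E[X|Y=0] = (0*9 + 1*1)/10 = 1/10

1/10


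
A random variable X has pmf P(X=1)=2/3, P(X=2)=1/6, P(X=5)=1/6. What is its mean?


E[X] = sum(x * P(x))
= 1*2/3 + 2*1/6 + 5*1/6
= 11/6

11/6


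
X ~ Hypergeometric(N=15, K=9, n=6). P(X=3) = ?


P(X=3) = C(9,3)*C(6,3) / C(15,6)
= 84*20 / 5005
= 1680/5005 = 48/143

48/143


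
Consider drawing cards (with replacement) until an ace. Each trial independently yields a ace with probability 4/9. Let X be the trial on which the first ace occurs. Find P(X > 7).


P(X > 7) = P(first 7 trials all fail) = (1-p)^7 = (5/9)^7 = 78125/4782969

78125/4782969


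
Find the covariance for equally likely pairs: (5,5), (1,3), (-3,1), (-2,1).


E[X]=1/4, E[Y]=5/2, E[XY]=23/4
Cov(X,Y) = E[XY] - E[X]E[Y] = 23/4 - 1/4*5/2 = 41/8

41/8


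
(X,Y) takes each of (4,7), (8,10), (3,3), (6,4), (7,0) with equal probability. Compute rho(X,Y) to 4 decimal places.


Cov(X,Y) = 1.3200, Var(X) = 3.4400, Var(Y) = 11.7600
rho = Cov/(sqrt(VarX)*sqrt(VarY)) = 0.2075

0.2075


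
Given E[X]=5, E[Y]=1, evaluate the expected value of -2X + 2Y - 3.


E[-2X + 2Y - 3] = -2*E[X] + 2*E[Y] - 3
= (-2)*(5) + (2)*(1) + (-3)
= -10 + 2 - 3 = -11

-11


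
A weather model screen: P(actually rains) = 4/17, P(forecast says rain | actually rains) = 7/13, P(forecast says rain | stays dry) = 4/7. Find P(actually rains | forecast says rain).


P(A) = P(A|B)P(B) + P(A|B')P(B') = 7/13*4/17 + 4/7*13/17 = 872/1547
P(B|A) = P(A|B)P(B)/P(A) = (28/221)/(872/1547) = 49/218

49/218


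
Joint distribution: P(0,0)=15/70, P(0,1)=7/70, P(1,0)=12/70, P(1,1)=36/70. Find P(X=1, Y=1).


Read from table: P(X=1, Y=1) = 36/70 = 18/35

18/35


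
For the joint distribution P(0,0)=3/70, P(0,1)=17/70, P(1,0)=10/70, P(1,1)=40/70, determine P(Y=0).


P(Y=0) = P(0,0)+P(1,0) = 3/70 + 10/70 = 13/70

13/70


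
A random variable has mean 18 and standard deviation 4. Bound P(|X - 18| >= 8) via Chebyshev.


k = 8/4 = 2
Chebyshev: P(|X-mu| >= k*sigma) <= 1/k^2 = 1/2^2 = 1/4

1/4


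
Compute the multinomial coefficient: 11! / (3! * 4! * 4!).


11! = 39916800
Denominator: 3!=6 * 4!=24 * 4!=24
Coefficient = 39916800 / 3456 = 11550

11550


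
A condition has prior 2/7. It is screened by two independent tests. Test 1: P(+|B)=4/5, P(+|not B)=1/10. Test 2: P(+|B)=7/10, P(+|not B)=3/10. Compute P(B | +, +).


After test 1: P(+) = 4/5*2/7 + 1/10*5/7 = 3/10
P(B|+) = (8/35)/(3/10) = 16/21
After test 2 (use post1 as new prior): P(+) = 7/10*16/21 + 3/10*5/21 = 127/210
P(B|+,+) = (8/15)/(127/210) = 112/127

112/127


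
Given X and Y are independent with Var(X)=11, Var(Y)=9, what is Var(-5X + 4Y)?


Independence => Cov(X,Y)=0
Var(-5X + 4Y) = (-5)^2*Var(X) + 4^2*Var(Y)
= 25*11 + 16*9 = 419

419


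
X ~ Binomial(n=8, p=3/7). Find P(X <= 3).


P(X<=3) = P(X=0) + P(X=1) + P(X=2) + P(X=3)
= 65536/5764801 + 393216/5764801 + 147456/823543 + 221184/823543
= 434176/823543

434176/823543


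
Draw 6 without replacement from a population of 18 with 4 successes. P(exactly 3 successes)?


P(X=3) = C(4,3)*C(14,3) / C(18,6)
= 4*364 / 18564
= 1456/18564 = 4/51

4/51


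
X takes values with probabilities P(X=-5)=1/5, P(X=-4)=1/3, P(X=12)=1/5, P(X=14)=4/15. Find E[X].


E[X] = sum(x * P(x))
= -5*1/5 - 4*1/3 + 12*1/5 + 14*4/15
= 19/5

19/5


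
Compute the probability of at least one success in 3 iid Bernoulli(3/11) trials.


P(at least one) = 1 - P(none)
P(none) = (1 - 3/11)^3 = (8/11)^3 = 512/1331
P(at least one) = 1 - 512/1331 = 819/1331

819/1331


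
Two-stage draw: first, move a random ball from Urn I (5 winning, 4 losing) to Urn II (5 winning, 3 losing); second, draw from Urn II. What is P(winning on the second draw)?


P(transfer winning) = 5/9; P(transfer losing) = 4/9
If winning transferred: Urn II has 6 winning of 9, so P(winning|winning moved) = 2/3
If losing transferred: Urn II has 5 winning of 9, so P(winning|losing moved) = 5/9
By total probability: P(winning) = 5/9*2/3 + 4/9*5/9 = 50/81

50/81


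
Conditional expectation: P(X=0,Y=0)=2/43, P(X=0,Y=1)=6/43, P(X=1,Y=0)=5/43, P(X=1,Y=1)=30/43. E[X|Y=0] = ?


P(Y=0) = 7/43
E[X|Y=0] = (0*2 + 1*5)/7 = 5/7

5/7


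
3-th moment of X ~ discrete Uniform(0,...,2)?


E[X^3] = (1/3) * sum(x^3 for x=0..2)
= 9/3 = 3

3


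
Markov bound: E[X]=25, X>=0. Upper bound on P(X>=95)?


Markov: P(X >= a) <= E[X]/a
P(X >= 95) <= 25/95 = 5/19

5/19


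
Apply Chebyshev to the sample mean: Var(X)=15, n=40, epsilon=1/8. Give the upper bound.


Var(Xbar) = Var(X)/n = 15/40
Chebyshev: P(|Xbar-mu| >= 1/8) <= Var(Xbar)/(1/8)^2 = (3/8)/(1/64) = 24
Bound exceeds 1, so trivial bound: 1

1


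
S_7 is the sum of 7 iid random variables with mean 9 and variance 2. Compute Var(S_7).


By independence, Var(S_n) = n*Var(X_1) = 7*2 = 14

14


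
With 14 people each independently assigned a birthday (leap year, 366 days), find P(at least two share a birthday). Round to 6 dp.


P(all different) = prod((366-i)/366 for i=0..13) = 0.777440
P(at least one match) = 1 - 0.777440 = 0.222560

0.222560


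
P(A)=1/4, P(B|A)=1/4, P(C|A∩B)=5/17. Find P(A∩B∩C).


P(A∩B∩C) = P(A) * P(B|A) * P(C|A∩B)
= 1/4 * 1/4 * 5/17
= 1/16 * 5/17 = 5/272

5/272


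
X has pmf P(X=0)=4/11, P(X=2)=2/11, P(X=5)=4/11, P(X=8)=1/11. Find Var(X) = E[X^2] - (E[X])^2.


E[X] = 32/11, E[X^2] = 172/11
Var(X) = E[X^2] - (E[X])^2 = 172/11 - (32/11)^2 = 868/121

868/121


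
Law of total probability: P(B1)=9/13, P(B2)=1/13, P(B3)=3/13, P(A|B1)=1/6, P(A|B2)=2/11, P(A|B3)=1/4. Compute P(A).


P(A) = P(A|B1)P(B1) + P(A|B2)P(B2) + P(A|B3)P(B3)
= 1/6*9/13 + 2/11*1/13 + 1/4*3/13
= 3/26 + 2/143 + 3/52 = 107/572

107/572


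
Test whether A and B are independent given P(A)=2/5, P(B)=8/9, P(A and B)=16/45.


P(A)*P(B) = 2/5*8/9 = 16/45
P(A∩B) = 16/45, which equals P(A)P(B), so independent

Yes, A and B are independent


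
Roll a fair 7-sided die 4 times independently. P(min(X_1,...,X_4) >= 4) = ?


P(min >= 4) = P(all X_i >= 4) = (P(X_1 >= 4))^4
= (4/7)^4 = 256/2401

256/2401


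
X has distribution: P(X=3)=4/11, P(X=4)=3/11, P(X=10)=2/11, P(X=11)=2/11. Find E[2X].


E[2X] = sum(g(x)*P(x))
= 6*4/11 + 8*3/11 + 20*2/11 + 22*2/11
= 12

12


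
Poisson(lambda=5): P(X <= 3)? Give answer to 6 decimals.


P(X<=3) = e^(-5)*5^0/0! + e^(-5)*5^1/1! + e^(-5)*5^2/2! + e^(-5)*5^3/3!
≈ 0.0067379470 + 0.0336897350 + 0.0842243375 + 0.1403738958
= 0.2650259153
≈ 0.265026

0.265026


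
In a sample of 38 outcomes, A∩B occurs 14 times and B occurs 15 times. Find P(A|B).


P(A|B) = P(A∩B)/P(B) = (14/38)/(15/38) = 14/15

14/15


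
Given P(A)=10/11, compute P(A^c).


P(A') = 1 - P(A) = 1 - 10/11 = 1/11

1/11


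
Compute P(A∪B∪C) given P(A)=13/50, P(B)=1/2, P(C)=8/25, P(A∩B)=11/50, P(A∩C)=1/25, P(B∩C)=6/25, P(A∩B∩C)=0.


P(A∪B∪C) = P(A)+P(B)+P(C) - P(AB)-P(AC)-P(BC) + P(ABC)
= 13/50+1/2+8/25 - 11/50-1/25-6/25 + 0
= 29/50

29/50


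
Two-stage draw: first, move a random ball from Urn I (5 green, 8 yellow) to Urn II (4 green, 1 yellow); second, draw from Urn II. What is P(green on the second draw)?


P(transfer green) = 5/13; P(transfer yellow) = 8/13
If green transferred: Urn II has 5 green of 6, so P(green|green moved) = 5/6
If yellow transferred: Urn II has 4 green of 6, so P(green|yellow moved) = 2/3
By total probability: P(green) = 5/13*5/6 + 8/13*2/3 = 19/26

19/26


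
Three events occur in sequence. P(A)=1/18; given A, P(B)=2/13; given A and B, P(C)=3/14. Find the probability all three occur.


P(A∩B∩C) = P(A) * P(B|A) * P(C|A∩B)
= 1/18 * 2/13 * 3/14
= 1/117 * 3/14 = 1/546

1/546


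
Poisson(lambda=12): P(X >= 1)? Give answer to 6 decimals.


P(X>=1) = 1 - P(X<=0) = 1 - (e^(-12)*12^0/0!)
≈ 1 - 0.0000061442 = 0.9999938558
≈ 0.999994

0.999994


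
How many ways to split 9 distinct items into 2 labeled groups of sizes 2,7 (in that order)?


9! = 362880
Denominator: 2!=2 * 7!=5040
Coefficient = 362880 / 10080 = 36

36


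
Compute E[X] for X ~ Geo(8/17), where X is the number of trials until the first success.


For geometric (trials until first success), E[X] = 1/p = 1/(8/17) = 17/8

17/8


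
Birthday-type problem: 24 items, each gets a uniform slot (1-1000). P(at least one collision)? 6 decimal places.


P(all different) = prod((1000-i)/1000 for i=0..23) = 0.757155
P(at least one match) = 1 - 0.757155 = 0.242845

0.242845


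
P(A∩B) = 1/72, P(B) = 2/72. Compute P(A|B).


P(A|B) = P(A∩B)/P(B) = (1/72)/(2/72) = 1/2

1/2


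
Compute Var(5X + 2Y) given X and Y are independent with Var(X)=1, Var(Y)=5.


Independence => Cov(X,Y)=0
Var(5X + 2Y) = 5^2*Var(X) + 2^2*Var(Y)
= 25*1 + 4*5 = 45

45


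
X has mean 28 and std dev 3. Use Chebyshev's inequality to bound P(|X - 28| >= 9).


k = 9/3 = 3
Chebyshev: P(|X-mu| >= k*sigma) <= 1/k^2 = 1/3^2 = 1/9

1/9


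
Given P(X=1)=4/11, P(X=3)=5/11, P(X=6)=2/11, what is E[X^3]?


E[X^3] = sum(g(x)*P(x))
= 1*4/11 + 27*5/11 + 216*2/11
= 571/11

571/11


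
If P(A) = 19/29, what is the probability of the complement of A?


P(A') = 1 - P(A) = 1 - 19/29 = 10/29

10/29


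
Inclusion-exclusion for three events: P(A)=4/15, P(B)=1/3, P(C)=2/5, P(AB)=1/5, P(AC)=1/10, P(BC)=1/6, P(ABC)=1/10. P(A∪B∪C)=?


P(A∪B∪C) = P(A)+P(B)+P(C) - P(AB)-P(AC)-P(BC) + P(ABC)
= 4/15+1/3+2/5 - 1/5-1/10-1/6 + 1/10
= 19/30

19/30


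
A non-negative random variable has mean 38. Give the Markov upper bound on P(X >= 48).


Markov: P(X >= a) <= E[X]/a
P(X >= 48) <= 38/48 = 19/24

19/24


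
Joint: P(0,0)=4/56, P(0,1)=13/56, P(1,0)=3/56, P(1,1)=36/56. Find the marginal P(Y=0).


P(Y=0) = P(0,0)+P(1,0) = 4/56 + 3/56 = 7/56 = 1/8

1/8


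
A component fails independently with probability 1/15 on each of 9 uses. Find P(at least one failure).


P(at least one) = 1 - P(none)
P(none) = (1 - 1/15)^9 = (14/15)^9 = 20661046784/38443359375
P(at least one) = 1 - 20661046784/38443359375 = 17782312591/38443359375

17782312591/38443359375


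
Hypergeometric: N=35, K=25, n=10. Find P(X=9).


P(X=9) = C(25,9)*C(10,1) / C(35,10)
= 2042975*10 / 183579396
= 20429750/183579396 = 54625/490854

54625/490854


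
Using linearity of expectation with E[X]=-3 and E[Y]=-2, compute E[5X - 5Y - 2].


E[5X - 5Y - 2] = 5*E[X] - 5*E[Y] - 2
= (5)*(-3) + (-5)*(-2) + (-2)
= -15 + 10 - 2 = -7

-7


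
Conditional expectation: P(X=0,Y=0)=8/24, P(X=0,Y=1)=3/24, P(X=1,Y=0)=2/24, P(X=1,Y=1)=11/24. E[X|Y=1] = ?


P(Y=1) = 14/24
E[X|Y=1] = (0*3 + 1*11)/14 = 11/14

11/14


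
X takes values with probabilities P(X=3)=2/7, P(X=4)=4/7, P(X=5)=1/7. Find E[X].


E[X] = sum(x * P(x))
= 3*2/7 + 4*4/7 + 5*1/7
= 27/7

27/7


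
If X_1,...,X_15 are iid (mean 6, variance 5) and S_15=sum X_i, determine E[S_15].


E[S_n] = n*E[X_1] = 15*6 = 90

90


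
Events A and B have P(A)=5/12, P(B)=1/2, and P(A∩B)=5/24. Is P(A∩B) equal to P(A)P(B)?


P(A)*P(B) = 5/12*1/2 = 5/24
P(A∩B) = 5/24, which equals P(A)P(B), so independent

Yes, A and B are independent


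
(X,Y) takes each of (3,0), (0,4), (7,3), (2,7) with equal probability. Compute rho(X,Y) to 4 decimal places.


Cov(X,Y) = -1.7500, Var(X) = 6.5000, Var(Y) = 6.2500
rho = Cov/(sqrt(VarX)*sqrt(VarY)) = -0.2746

-0.2746


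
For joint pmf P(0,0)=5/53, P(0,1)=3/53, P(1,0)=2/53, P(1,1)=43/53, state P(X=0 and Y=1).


Read from table: P(X=0, Y=1) = 3/53

3/53


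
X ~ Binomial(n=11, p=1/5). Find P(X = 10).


P(X=10) = C(11,10) * p^10 * (1-p)^1
= 11 * 1/9765625 * 4/5
= 44/48828125

44/48828125


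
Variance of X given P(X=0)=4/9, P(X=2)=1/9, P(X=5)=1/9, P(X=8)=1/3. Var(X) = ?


E[X] = 31/9, E[X^2] = 221/9
Var(X) = E[X^2] - (E[X])^2 = 221/9 - (31/9)^2 = 1028/81

1028/81


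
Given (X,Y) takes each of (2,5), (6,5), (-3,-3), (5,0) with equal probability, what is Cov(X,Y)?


E[X]=5/2, E[Y]=7/4, E[XY]=49/4
Cov(X,Y) = E[XY] - E[X]E[Y] = 49/4 - 5/2*7/4 = 63/8

63/8


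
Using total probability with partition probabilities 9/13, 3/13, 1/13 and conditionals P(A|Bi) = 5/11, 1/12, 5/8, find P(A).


P(A) = P(A|B1)P(B1) + P(A|B2)P(B2) + P(A|B3)P(B3)
= 5/11*9/13 + 1/12*3/13 + 5/8*1/13
= 45/143 + 1/52 + 5/104 = 437/1144

437/1144


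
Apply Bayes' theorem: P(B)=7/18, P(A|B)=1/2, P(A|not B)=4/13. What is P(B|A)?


P(A) = P(A|B)P(B) + P(A|B')P(B') = 1/2*7/18 + 4/13*11/18 = 179/468
P(B|A) = P(A|B)P(B)/P(A) = (7/36)/(179/468) = 91/179

91/179


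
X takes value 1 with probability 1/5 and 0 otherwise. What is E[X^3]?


For Bernoulli: X in {0,1}
E[X^3] = 0^3*(1-1/5) + 1^3*1/5 = 1/5

1/5


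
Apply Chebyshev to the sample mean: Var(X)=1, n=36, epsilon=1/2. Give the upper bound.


Var(Xbar) = Var(X)/n = 1/36
Chebyshev: P(|Xbar-mu| >= 1/2) <= Var(Xbar)/(1/2)^2 = (1/36)/(1/4) = 1/9

1/9


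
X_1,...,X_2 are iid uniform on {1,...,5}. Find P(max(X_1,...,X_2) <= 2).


P(max <= 2) = P(all X_i <= 2) = (P(X_1 <= 2))^2
= (2/5)^2 = 4/25

4/25


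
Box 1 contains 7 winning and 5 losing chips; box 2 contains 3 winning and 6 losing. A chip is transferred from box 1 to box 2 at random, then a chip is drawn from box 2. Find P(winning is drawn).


P(transfer winning) = 7/12; P(transfer losing) = 5/12
If winning transferred: Urn II has 4 winning of 10, so P(winning|winning moved) = 2/5
If losing transferred: Urn II has 3 winning of 10, so P(winning|losing moved) = 3/10
By total probability: P(winning) = 7/12*2/5 + 5/12*3/10 = 43/120

43/120


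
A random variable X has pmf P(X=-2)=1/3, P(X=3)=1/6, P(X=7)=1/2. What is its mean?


E[X] = sum(x * P(x))
= -2*1/3 + 3*1/6 + 7*1/2
= 10/3

10/3


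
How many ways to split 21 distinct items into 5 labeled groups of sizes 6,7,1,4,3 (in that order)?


21! = 51090942171709440000
Denominator: 6!=720 * 7!=5040 * 1!=1 * 4!=24 * 3!=6
Coefficient = 51090942171709440000 / 522547200 = 97772875200

97772875200


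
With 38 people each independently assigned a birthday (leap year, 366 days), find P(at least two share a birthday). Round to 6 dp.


P(all different) = prod((366-i)/366 for i=0..37) = 0.136703
P(at least one match) = 1 - 0.136703 = 0.863297

0.863297


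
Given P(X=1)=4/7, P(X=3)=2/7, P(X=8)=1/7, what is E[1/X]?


E[1/X] = sum(g(x)*P(x))
= 1*4/7 + 1/3*2/7 + 1/8*1/7
= 115/168

115/168


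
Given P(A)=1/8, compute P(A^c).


P(A') = 1 - P(A) = 1 - 1/8 = 7/8

7/8


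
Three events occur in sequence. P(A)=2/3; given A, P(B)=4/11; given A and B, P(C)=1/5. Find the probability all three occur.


P(A∩B∩C) = P(A) * P(B|A) * P(C|A∩B)
= 2/3 * 4/11 * 1/5
= 8/33 * 1/5 = 8/165

8/165


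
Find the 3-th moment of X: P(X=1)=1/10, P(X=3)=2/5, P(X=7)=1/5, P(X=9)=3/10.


E[X^3] = sum(x^3 * P(x))
= 1*1/10 + 27*2/5 + 343*1/5 + 729*3/10
= 1491/5

1491/5


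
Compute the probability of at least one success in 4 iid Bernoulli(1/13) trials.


P(at least one) = 1 - P(none)
P(none) = (1 - 1/13)^4 = (12/13)^4 = 20736/28561
P(at least one) = 1 - 20736/28561 = 7825/28561

7825/28561


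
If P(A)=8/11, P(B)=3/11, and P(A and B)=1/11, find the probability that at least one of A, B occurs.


P(A∪B) = P(A) + P(B) - P(A∩B)
= 8/11 + 3/11 - 1/11 = 10/11

10/11


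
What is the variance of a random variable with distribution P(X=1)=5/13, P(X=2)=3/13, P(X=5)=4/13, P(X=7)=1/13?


E[X] = 38/13, E[X^2] = 166/13
Var(X) = E[X^2] - (E[X])^2 = 166/13 - (38/13)^2 = 714/169

714/169


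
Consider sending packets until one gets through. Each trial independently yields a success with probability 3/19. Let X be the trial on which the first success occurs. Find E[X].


For geometric (trials until first success), E[X] = 1/p = 1/(3/19) = 19/3

19/3


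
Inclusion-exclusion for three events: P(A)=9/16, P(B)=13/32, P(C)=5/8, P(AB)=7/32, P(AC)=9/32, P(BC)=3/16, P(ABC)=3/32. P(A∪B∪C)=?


P(A∪B∪C) = P(A)+P(B)+P(C) - P(AB)-P(AC)-P(BC) + P(ABC)
= 9/16+13/32+5/8 - 7/32-9/32-3/16 + 3/32
= 1

1


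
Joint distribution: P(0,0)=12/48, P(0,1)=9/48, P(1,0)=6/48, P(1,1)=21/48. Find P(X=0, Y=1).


Read from table: P(X=0, Y=1) = 9/48 = 3/16

3/16


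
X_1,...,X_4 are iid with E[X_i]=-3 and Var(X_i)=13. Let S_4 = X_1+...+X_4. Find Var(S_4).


By independence, Var(S_n) = n*Var(X_1) = 4*13 = 52

52


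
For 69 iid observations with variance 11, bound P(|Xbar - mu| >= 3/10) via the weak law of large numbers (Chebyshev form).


Var(Xbar) = Var(X)/n = 11/69
Chebyshev: P(|Xbar-mu| >= 3/10) <= Var(Xbar)/(3/10)^2 = (11/69)/(9/100) = 1100/621
Bound exceeds 1, so trivial bound: 1

1


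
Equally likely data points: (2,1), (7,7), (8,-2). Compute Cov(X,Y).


E[X]=17/3, E[Y]=2, E[XY]=35/3
Cov(X,Y) = E[XY] - E[X]E[Y] = 35/3 - 17/3*2 = 1/3

1/3


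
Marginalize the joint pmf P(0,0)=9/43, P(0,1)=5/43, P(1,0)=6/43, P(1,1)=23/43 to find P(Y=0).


P(Y=0) = P(0,0)+P(1,0) = 9/43 + 6/43 = 15/43

15/43


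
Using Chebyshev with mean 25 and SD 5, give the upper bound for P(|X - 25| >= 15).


k = 15/5 = 3
Chebyshev: P(|X-mu| >= k*sigma) <= 1/k^2 = 1/3^2 = 1/9

1/9


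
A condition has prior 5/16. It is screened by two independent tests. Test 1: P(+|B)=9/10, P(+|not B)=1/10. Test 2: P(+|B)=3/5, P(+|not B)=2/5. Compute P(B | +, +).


After test 1: P(+) = 9/10*5/16 + 1/10*11/16 = 7/20
P(B|+) = (9/32)/(7/20) = 45/56
After test 2 (use post1 as new prior): P(+) = 3/5*45/56 + 2/5*11/56 = 157/280
P(B|+,+) = (27/56)/(157/280) = 135/157

135/157


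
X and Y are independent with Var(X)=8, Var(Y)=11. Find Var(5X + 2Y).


Independence => Cov(X,Y)=0
Var(5X + 2Y) = 5^2*Var(X) + 2^2*Var(Y)
= 25*8 + 4*11 = 244

244


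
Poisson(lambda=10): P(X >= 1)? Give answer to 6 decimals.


P(X>=1) = 1 - P(X<=0) = 1 - (e^(-10)*10^0/0!)
≈ 1 - 0.0000453999 = 0.9999546001
≈ 0.999955

0.999955


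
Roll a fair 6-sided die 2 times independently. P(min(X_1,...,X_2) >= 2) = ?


P(min >= 2) = P(all X_i >= 2) = (P(X_1 >= 2))^2
= (5/6)^2 = 25/36

25/36


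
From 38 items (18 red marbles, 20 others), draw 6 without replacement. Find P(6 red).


P(X=6) = C(18,6)*C(20,0) / C(38,6)
= 18564*1 / 2760681
= 18564/2760681 = 52/7733

52/7733


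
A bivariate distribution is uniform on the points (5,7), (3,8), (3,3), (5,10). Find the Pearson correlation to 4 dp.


Cov(X,Y) = 1.5000, Var(X) = 1.0000, Var(Y) = 6.5000
rho = Cov/(sqrt(VarX)*sqrt(VarY)) = 0.5883

0.5883


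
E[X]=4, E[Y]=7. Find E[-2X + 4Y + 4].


E[-2X + 4Y + 4] = -2*E[X] + 4*E[Y] + 4
= (-2)*(4) + (4)*(7) + (4)
= -8 + 28 + 4 = 24

24


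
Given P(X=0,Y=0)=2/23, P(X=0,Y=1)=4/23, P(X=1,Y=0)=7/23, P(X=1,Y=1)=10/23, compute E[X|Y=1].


P(Y=1) = 14/23
E[X|Y=1] = (0*4 + 1*10)/14 = 10/14 = 5/7

5/7


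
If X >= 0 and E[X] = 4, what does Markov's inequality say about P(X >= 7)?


Markov: P(X >= a) <= E[X]/a
P(X >= 7) <= 4/7

4/7


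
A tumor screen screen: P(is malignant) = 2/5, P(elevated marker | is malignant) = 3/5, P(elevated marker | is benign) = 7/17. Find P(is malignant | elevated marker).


P(A) = P(A|B)P(B) + P(A|B')P(B') = 3/5*2/5 + 7/17*3/5 = 207/425
P(B|A) = P(A|B)P(B)/P(A) = (6/25)/(207/425) = 34/69

34/69


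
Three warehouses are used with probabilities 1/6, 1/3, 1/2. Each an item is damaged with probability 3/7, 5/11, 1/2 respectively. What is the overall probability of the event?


P(A) = P(A|B1)P(B1) + P(A|B2)P(B2) + P(A|B3)P(B3)
= 3/7*1/6 + 5/11*1/3 + 1/2*1/2
= 1/14 + 5/33 + 1/4 = 437/924

437/924


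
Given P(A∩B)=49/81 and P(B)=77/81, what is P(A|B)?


P(A|B) = P(A∩B)/P(B) = (49/81)/(77/81) = 49/77 = 7/11

7/11


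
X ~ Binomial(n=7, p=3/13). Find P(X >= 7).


P(X>=7) = P(X=7)
= 2187/62748517
= 2187/62748517

2187/62748517


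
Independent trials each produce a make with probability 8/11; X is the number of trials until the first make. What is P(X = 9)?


P(X=9) = (1-p)^8 * p = (3/11)^8 * 8/11
= 6561/214358881 * 8/11 = 52488/2357947691

52488/2357947691


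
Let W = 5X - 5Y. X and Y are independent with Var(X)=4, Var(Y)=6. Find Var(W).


Independence => Cov(X,Y)=0
Var(5X - 5Y) = 5^2*Var(X) + (-5)^2*Var(Y)
= 25*4 + 25*6 = 250

250


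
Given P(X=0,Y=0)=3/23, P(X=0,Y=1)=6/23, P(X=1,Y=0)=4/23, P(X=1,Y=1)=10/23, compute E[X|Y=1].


P(Y=1) = 16/23
E[X|Y=1] = (0*6 + 1*10)/16 = 10/16 = 5/8

5/8


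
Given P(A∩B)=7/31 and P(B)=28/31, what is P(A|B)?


P(A|B) = P(A∩B)/P(B) = (7/31)/(28/31) = 7/28 = 1/4

1/4


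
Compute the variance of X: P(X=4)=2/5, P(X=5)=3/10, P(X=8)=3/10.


E[X] = 11/2, E[X^2] = 331/10
Var(X) = E[X^2] - (E[X])^2 = 331/10 - (11/2)^2 = 57/20

57/20


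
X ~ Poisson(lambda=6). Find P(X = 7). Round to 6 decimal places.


P(X=7) = e^(-6) * 6^7 / 7!
≈ 0.002478752177 * 279936 / 5040
≈ 0.137677

0.137677


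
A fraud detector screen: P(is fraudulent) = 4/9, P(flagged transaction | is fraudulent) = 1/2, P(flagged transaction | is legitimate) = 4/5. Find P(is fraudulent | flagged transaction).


P(A) = P(A|B)P(B) + P(A|B')P(B') = 1/2*4/9 + 4/5*5/9 = 2/3
P(B|A) = P(A|B)P(B)/P(A) = (2/9)/(2/3) = 1/3

1/3


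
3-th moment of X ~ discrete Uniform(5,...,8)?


E[X^3] = (1/4) * sum(x^3 for x=5..8)
= 1196/4 = 299

299


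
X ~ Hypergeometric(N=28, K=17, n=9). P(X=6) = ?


P(X=6) = C(17,6)*C(11,3) / C(28,9)
= 12376*165 / 6906900
= 2042040/6906900 = 34/115

34/115


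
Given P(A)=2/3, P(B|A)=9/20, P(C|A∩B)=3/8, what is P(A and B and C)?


P(A∩B∩C) = P(A) * P(B|A) * P(C|A∩B)
= 2/3 * 9/20 * 3/8
= 3/10 * 3/8 = 9/80

9/80


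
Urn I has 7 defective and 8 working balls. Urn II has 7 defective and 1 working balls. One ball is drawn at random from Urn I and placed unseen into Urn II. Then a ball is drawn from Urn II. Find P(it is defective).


P(transfer defective) = 7/15; P(transfer working) = 8/15
If defective transferred: Urn II has 8 defective of 9, so P(defective|defective moved) = 8/9
If working transferred: Urn II has 7 defective of 9, so P(defective|working moved) = 7/9
By total probability: P(defective) = 7/15*8/9 + 8/15*7/9 = 112/135

112/135


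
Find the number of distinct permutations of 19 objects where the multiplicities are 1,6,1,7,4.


19! = 121645100408832000
Denominator: 1!=1 * 6!=720 * 1!=1 * 7!=5040 * 4!=24
Coefficient = 121645100408832000 / 87091200 = 1396755360

1396755360


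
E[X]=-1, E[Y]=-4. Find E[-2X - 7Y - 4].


E[-2X - 7Y - 4] = -2*E[X] - 7*E[Y] - 4
= (-2)*(-1) + (-7)*(-4) + (-4)
= 2 + 28 - 4 = 26

26


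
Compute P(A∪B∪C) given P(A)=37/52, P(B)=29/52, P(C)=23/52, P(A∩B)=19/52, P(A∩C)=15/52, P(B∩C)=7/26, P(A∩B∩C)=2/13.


P(A∪B∪C) = P(A)+P(B)+P(C) - P(AB)-P(AC)-P(BC) + P(ABC)
= 37/52+29/52+23/52 - 19/52-15/52-7/26 + 2/13
= 49/52

49/52


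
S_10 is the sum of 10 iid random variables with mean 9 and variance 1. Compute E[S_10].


E[S_n] = n*E[X_1] = 10*9 = 90

90


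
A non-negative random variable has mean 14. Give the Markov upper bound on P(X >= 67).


Markov: P(X >= a) <= E[X]/a
P(X >= 67) <= 14/67

14/67


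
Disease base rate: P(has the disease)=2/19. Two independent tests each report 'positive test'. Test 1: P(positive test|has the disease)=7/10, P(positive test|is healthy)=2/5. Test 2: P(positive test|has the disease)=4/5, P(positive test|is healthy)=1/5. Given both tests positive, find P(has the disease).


After test 1: P(+) = 7/10*2/19 + 2/5*17/19 = 41/95
P(B|+) = (7/95)/(41/95) = 7/41
After test 2 (use post1 as new prior): P(+) = 4/5*7/41 + 1/5*34/41 = 62/205
P(B|+,+) = (28/205)/(62/205) = 14/31

14/31


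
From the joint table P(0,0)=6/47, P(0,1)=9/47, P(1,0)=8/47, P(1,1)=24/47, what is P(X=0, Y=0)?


Read from table: P(X=0, Y=0) = 6/47

6/47


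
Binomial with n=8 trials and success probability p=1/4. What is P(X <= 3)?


P(X<=3) = P(X=0) + P(X=1) + P(X=2) + P(X=3)
= 6561/65536 + 2187/8192 + 5103/16384 + 1701/8192
= 58077/65536

58077/65536


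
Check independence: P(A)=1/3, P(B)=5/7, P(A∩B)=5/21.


P(A)*P(B) = 1/3*5/7 = 5/21
P(A∩B) = 5/21, which equals P(A)P(B), so independent

Yes, A and B are independent


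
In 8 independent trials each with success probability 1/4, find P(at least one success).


P(at least one) = 1 - P(none)
P(none) = (1 - 1/4)^8 = (3/4)^8 = 6561/65536
P(at least one) = 1 - 6561/65536 = 58975/65536

58975/65536


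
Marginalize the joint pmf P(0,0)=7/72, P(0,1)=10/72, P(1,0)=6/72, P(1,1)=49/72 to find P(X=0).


P(X=0) = P(0,0)+P(0,1) = 7/72 + 10/72 = 17/72

17/72


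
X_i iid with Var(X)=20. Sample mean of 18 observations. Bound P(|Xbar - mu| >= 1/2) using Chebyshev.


Var(Xbar) = Var(X)/n = 20/18
Chebyshev: P(|Xbar-mu| >= 1/2) <= Var(Xbar)/(1/2)^2 = (10/9)/(1/4) = 40/9
Bound exceeds 1, so trivial bound: 1

1


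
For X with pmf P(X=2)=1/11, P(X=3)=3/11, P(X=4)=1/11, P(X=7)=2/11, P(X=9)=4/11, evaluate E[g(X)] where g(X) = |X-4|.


E[|X-4|] = sum(g(x)*P(x))
= 2*1/11 + 1*3/11 + 0*1/11 + 3*2/11 + 5*4/11
= 31/11

31/11


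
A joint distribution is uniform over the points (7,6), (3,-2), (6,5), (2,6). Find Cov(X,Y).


E[X]=9/2, E[Y]=15/4, E[XY]=39/2
Cov(X,Y) = E[XY] - E[X]E[Y] = 39/2 - 9/2*15/4 = 21/8

21/8


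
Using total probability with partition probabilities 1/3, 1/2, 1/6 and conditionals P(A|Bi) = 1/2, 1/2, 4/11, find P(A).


P(A) = P(A|B1)P(B1) + P(A|B2)P(B2) + P(A|B3)P(B3)
= 1/2*1/3 + 1/2*1/2 + 4/11*1/6
= 1/6 + 1/4 + 2/33 = 21/44

21/44


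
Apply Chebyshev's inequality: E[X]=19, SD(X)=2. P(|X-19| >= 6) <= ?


k = 6/2 = 3
Chebyshev: P(|X-mu| >= k*sigma) <= 1/k^2 = 1/3^2 = 1/9

1/9


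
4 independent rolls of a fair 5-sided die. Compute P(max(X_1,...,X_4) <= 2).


P(max <= 2) = P(all X_i <= 2) = (P(X_1 <= 2))^4
= (2/5)^4 = 16/625

16/625


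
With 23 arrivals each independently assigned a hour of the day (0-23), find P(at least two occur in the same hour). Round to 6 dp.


P(all different) = prod((24-i)/24 for i=0..22) = 0.000000
P(at least one match) = 1 - 0.000000 = 1.000000

1.000000


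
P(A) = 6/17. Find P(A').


P(A') = 1 - P(A) = 1 - 6/17 = 11/17

11/17


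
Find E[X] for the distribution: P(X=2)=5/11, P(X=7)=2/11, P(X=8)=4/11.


E[X] = sum(x * P(x))
= 2*5/11 + 7*2/11 + 8*4/11
= 56/11

56/11


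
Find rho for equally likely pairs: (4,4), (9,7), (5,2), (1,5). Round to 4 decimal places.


Cov(X,Y) = 2.1250, Var(X) = 8.1875, Var(Y) = 3.2500
rho = Cov/(sqrt(VarX)*sqrt(VarY)) = 0.4119

0.4119


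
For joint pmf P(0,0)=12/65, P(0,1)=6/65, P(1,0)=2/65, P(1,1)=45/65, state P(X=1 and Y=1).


Read from table: P(X=1, Y=1) = 45/65 = 9/13

9/13


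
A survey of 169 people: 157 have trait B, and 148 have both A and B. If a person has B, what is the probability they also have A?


P(A|B) = P(A∩B)/P(B) = (148/169)/(157/169) = 148/157

148/157


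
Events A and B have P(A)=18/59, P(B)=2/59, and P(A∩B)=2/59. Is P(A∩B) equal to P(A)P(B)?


P(A)*P(B) = 18/59*2/59 = 36/3481
P(A∩B) = 2/59 != 36/3481, so not independent

No, A and B are not independent


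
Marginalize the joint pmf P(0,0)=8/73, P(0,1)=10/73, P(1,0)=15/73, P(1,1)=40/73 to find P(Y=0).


P(Y=0) = P(0,0)+P(1,0) = 8/73 + 15/73 = 23/73

23/73


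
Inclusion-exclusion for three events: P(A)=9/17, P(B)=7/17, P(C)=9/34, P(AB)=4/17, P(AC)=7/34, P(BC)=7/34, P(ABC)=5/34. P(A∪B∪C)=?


P(A∪B∪C) = P(A)+P(B)+P(C) - P(AB)-P(AC)-P(BC) + P(ABC)
= 9/17+7/17+9/34 - 4/17-7/34-7/34 + 5/34
= 12/17

12/17


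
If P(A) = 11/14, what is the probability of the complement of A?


P(A') = 1 - P(A) = 1 - 11/14 = 3/14

3/14


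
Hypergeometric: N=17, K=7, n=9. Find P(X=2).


P(X=2) = C(7,2)*C(10,7) / C(17,9)
= 21*120 / 24310
= 2520/24310 = 252/2431

252/2431


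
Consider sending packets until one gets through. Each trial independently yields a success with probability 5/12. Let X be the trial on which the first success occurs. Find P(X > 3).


P(X > 3) = P(first 3 trials all fail) = (1-p)^3 = (7/12)^3 = 343/1728

343/1728


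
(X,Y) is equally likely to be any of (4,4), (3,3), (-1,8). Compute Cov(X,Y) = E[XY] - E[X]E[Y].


E[X]=2, E[Y]=5, E[XY]=17/3
Cov(X,Y) = E[XY] - E[X]E[Y] = 17/3 - 2*5 = -13/3

-13/3


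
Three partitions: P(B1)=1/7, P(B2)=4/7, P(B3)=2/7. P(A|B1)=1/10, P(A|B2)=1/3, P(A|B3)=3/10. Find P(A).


P(A) = P(A|B1)P(B1) + P(A|B2)P(B2) + P(A|B3)P(B3)
= 1/10*1/7 + 1/3*4/7 + 3/10*2/7
= 1/70 + 4/21 + 3/35 = 61/210

61/210


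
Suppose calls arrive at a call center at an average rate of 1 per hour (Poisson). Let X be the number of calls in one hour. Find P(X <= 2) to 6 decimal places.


P(X<=2) = e^(-1)*1^0/0! + e^(-1)*1^1/1! + e^(-1)*1^2/2!
≈ 0.3678794412 + 0.3678794412 + 0.1839397206
= 0.9196986030
≈ 0.919699

0.919699


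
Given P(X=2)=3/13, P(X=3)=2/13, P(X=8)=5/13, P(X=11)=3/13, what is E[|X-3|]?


E[|X-3|] = sum(g(x)*P(x))
= 1*3/13 + 0*2/13 + 5*5/13 + 8*3/13
= 4

4


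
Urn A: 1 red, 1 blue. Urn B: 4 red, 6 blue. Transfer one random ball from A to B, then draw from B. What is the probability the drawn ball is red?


P(transfer red) = 1/2; P(transfer blue) = 1/2
If red transferred: Urn II has 5 red of 11, so P(red|red moved) = 5/11
If blue transferred: Urn II has 4 red of 11, so P(red|blue moved) = 4/11
By total probability: P(red) = 1/2*5/11 + 1/2*4/11 = 9/22

9/22


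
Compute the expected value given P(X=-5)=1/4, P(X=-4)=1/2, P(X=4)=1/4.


E[X] = sum(x * P(x))
= -5*1/4 - 4*1/2 + 4*1/4
= -9/4

-9/4


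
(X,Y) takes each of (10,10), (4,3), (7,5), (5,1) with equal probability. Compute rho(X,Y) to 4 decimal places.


Cov(X,Y) = 7.1250, Var(X) = 5.2500, Var(Y) = 11.1875
rho = Cov/(sqrt(VarX)*sqrt(VarY)) = 0.9297

0.9297


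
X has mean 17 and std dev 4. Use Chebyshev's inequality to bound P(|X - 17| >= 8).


k = 8/4 = 2
Chebyshev: P(|X-mu| >= k*sigma) <= 1/k^2 = 1/2^2 = 1/4

1/4


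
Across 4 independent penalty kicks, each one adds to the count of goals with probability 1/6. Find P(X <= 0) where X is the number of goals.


P(X<=0) = P(X=0)
= 625/1296
= 625/1296

625/1296


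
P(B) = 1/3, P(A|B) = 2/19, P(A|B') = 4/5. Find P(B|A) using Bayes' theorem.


P(A) = P(A|B)P(B) + P(A|B')P(B') = 2/19*1/3 + 4/5*2/3 = 54/95
P(B|A) = P(A|B)P(B)/P(A) = (2/57)/(54/95) = 5/81

5/81


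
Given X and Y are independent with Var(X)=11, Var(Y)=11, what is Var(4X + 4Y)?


Independence => Cov(X,Y)=0
Var(4X + 4Y) = 4^2*Var(X) + 4^2*Var(Y)
= 16*11 + 16*11 = 352

352


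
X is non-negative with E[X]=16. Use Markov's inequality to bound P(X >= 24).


Markov: P(X >= a) <= E[X]/a
P(X >= 24) <= 16/24 = 2/3

2/3


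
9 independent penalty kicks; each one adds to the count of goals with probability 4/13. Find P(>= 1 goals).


P(at least one) = 1 - P(none)
P(none) = (1 - 4/13)^9 = (9/13)^9 = 387420489/10604499373
P(at least one) = 1 - 387420489/10604499373 = 10217078884/10604499373

10217078884/10604499373


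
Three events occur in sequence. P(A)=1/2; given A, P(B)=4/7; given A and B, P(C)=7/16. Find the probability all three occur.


P(A∩B∩C) = P(A) * P(B|A) * P(C|A∩B)
= 1/2 * 4/7 * 7/16
= 2/7 * 7/16 = 1/8

1/8


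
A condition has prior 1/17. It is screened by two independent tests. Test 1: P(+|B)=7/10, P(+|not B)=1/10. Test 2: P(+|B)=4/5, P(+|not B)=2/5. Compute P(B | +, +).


After test 1: P(+) = 7/10*1/17 + 1/10*16/17 = 23/170
P(B|+) = (7/170)/(23/170) = 7/23
After test 2 (use post1 as new prior): P(+) = 4/5*7/23 + 2/5*16/23 = 12/23
P(B|+,+) = (28/115)/(12/23) = 7/15

7/15


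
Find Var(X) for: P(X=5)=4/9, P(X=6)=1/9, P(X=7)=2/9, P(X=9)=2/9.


E[X] = 58/9, E[X^2] = 44
Var(X) = E[X^2] - (E[X])^2 = 44 - (58/9)^2 = 200/81

200/81


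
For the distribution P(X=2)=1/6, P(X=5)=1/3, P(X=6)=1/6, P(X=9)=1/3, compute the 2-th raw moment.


E[X^2] = sum(x^2 * P(x))
= 4*1/6 + 25*1/3 + 36*1/6 + 81*1/3
= 42

42


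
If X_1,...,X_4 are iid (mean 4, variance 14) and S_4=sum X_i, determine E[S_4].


E[S_n] = n*E[X_1] = 4*4 = 16

16


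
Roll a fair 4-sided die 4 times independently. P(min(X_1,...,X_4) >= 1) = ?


P(min >= 1) = P(all X_i >= 1) = (P(X_1 >= 1))^4
= (4/4)^4 = 1^4 = 1

1


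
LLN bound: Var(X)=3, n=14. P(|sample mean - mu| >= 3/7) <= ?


Var(Xbar) = Var(X)/n = 3/14
Chebyshev: P(|Xbar-mu| >= 3/7) <= Var(Xbar)/(3/7)^2 = (3/14)/(9/49) = 7/6
Bound exceeds 1, so trivial bound: 1

1


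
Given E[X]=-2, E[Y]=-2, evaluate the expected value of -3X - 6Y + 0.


E[-3X - 6Y + 0] = -3*E[X] - 6*E[Y] + 0
= (-3)*(-2) + (-6)*(-2) + (0)
= 6 + 12 + 0 = 18

18


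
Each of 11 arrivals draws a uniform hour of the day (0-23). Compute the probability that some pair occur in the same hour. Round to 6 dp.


P(all different) = prod((24-i)/24 for i=0..10) = 0.065479
P(at least one match) = 1 - 0.065479 = 0.934521

0.934521


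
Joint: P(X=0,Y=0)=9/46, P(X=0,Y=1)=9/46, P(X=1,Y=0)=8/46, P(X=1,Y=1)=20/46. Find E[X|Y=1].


P(Y=1) = 29/46
E[X|Y=1] = (0*9 + 1*20)/29 = 20/29

20/29


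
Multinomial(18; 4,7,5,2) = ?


18! = 6402373705728000
Denominator: 4!=24 * 7!=5040 * 5!=120 * 2!=2
Coefficient = 6402373705728000 / 29030400 = 220540320

220540320


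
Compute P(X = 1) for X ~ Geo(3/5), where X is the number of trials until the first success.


P(X=1) = (1-p)^0 * p = (2/5)^0 * 3/5
= 1 * 3/5 = 3/5

3/5


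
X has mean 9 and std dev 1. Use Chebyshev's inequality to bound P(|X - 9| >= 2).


k = 2/1 = 2
Chebyshev: P(|X-mu| >= k*sigma) <= 1/k^2 = 1/2^2 = 1/4

1/4


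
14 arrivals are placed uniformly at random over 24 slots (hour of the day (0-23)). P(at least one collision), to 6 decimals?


P(all different) = prod((24-i)/24 for i=0..13) = 0.008128
P(at least one match) = 1 - 0.008128 = 0.991872

0.991872
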